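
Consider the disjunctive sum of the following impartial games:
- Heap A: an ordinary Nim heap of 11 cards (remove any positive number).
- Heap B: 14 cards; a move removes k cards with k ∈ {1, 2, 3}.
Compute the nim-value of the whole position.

Heap A is a plain Nim heap of size 11, so its Grundy value is 11.
Build the Grundy sequence for heap B with g(k) = mex{g(k−s) : s ∈ {1, 2, 3}, s ≤ k}:
g(0) = mex{} = 0
g(1) = mex{0} = 1
g(2) = mex{0,1} = 2
g(3) = mex{0,1,2} = 3
g(4) = mex{1,2,3} = 0
g(5) = mex{0,2,3} = 1
g(6) = mex{0,1,3} = 2
g(7) = mex{0,1,2} = 3
g(8) = mex{1,2,3} = 0
g(9) = mex{0,2,3} = 1
g(10) = mex{0,1,3} = 2
g(11) = mex{0,1,2} = 3
g(12) = mex{1,2,3} = 0
g(13) = mex{0,2,3} = 1
g(14) = mex{0,1,3} = 2
So g(14) = 2.
The value of a disjunctive sum is the nim-sum of the parts.
Combined value = 11 ⊕ 2 = 9.

9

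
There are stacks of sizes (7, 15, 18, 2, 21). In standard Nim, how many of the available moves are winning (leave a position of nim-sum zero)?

1

Nim-sum: 7 XOR 15 XOR 18 XOR 2 XOR 21 = 13.
The overall nim-sum is X = 13. A stack of size p has a winning move iff p XOR X < p (reduce it to p XOR X).
  7: 7 XOR 13 = 10 ≥ 7 — no move.
  15: 15 XOR 13 = 2 < 15 — winning move (to 2).
  18: 18 XOR 13 = 31 ≥ 18 — no move.
  2: 2 XOR 13 = 15 ≥ 2 — no move.
  21: 21 XOR 13 = 24 ≥ 21 — no move.
That gives 1 winning move.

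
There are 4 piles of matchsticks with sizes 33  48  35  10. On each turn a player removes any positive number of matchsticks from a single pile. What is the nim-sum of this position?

56

Compute the nim-sum pairwise:
33 XOR 48 = 17
17 XOR 35 = 50
50 XOR 10 = 56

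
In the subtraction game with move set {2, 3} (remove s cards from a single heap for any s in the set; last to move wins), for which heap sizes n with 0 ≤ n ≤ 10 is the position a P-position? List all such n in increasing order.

Build the Grundy sequence with g(k) = mex{g(k−s) : s ∈ {2, 3}, s ≤ k}:
g(0) = mex{} = 0
g(1) = mex{} = 0
g(2) = mex{0} = 1
g(3) = mex{0} = 1
g(4) = mex{0,1} = 2
g(5) = mex{1} = 0
g(6) = mex{1,2} = 0
g(7) = mex{0,2} = 1
g(8) = mex{0} = 1
g(9) = mex{0,1} = 2
g(10) = mex{1} = 0
The P-positions (g = 0) in 0..10 are 0, 1, 5, 6, 10.

0, 1, 5, 6, 10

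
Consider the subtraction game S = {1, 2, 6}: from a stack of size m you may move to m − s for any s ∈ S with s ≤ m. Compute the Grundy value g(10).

0

Compute g(0), g(1), … for moves {1, 2, 6}:
g(0) = mex{} = 0
g(1) = mex{0} = 1
g(2) = mex{0,1} = 2
g(3) = mex{1,2} = 0
g(4) = mex{0,2} = 1
g(5) = mex{0,1} = 2
g(6) = mex{0,1,2} = 3
g(7) = mex{1,2,3} = 0
g(8) = mex{0,2,3} = 1
g(9) = mex{0,1} = 2
g(10) = mex{1,2} = 0
So g(10) = 0.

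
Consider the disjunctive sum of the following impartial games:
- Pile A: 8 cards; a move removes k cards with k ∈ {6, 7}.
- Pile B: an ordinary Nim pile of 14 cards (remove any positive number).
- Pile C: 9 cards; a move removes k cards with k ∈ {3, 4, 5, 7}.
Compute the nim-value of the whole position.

12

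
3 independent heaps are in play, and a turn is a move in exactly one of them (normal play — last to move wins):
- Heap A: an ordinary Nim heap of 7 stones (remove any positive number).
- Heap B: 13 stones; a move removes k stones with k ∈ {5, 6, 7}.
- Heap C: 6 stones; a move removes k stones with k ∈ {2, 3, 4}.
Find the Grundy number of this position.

7

Heap A is a plain Nim heap of size 7, so its Grundy value is 7.
Grundy values for heap B (subtraction set {5, 6, 7}):
g(0) = mex{} = 0
g(1) = mex{} = 0
g(2) = mex{} = 0
g(3) = mex{} = 0
g(4) = mex{} = 0
g(5) = mex{0} = 1
g(6) = mex{0} = 1
g(7) = mex{0} = 1
g(8) = mex{0} = 1
g(9) = mex{0} = 1
g(10) = mex{0,1} = 2
g(11) = mex{0,1} = 2
g(12) = mex{1} = 0
g(13) = mex{1} = 0
So g(13) = 0.
Build the Grundy sequence for heap C with g(k) = mex{g(k−s) : s ∈ {2, 3, 4}, s ≤ k}:
k:     0  1  2  3  4  5  6
g(k):  0  0  1  1  2  2  0
So g(6) = 0.
The value of a disjunctive sum is the nim-sum of the parts.
Combined value = 7 XOR 0 XOR 0 = 7.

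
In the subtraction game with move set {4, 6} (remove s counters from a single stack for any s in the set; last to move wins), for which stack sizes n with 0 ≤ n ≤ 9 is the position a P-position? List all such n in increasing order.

0, 1, 2, 3

Compute g(0), g(1), … for moves {4, 6}:
k:     0  1  2  3  4  5  6  7  8  9
g(k):  0  0  0  0  1  1  1  1  2  2
The P-positions (g = 0) in 0..9 are 0, 1, 2, 3.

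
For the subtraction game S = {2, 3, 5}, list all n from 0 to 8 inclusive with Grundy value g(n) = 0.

Grundy values for subtraction set {2, 3, 5}:
k:     0  1  2  3  4  5  6  7  8
g(k):  0  0  1  1  2  2  3  0  0
The P-positions (g = 0) in 0..8 are 0, 1, 7, 8.

0, 1, 7, 8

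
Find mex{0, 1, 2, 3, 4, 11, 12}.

5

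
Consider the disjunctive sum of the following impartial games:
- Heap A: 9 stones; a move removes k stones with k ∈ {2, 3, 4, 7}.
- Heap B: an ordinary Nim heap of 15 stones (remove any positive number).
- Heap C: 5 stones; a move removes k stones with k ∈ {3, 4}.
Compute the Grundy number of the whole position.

Build the Grundy sequence for heap A with g(k) = mex{g(k−s) : s ∈ {2, 3, 4, 7}, s ≤ k}:
k:     0  1  2  3  4  5  6  7  8  9
g(k):  0  0  1  1  2  2  0  3  1  4
So g(9) = 4.
Heap B is a plain Nim heap of size 15, so its Grundy value is 15.
For heap C, compute g(0), g(1), … with moves {3, 4}:
g(0) = mex{} = 0
g(1) = mex{} = 0
g(2) = mex{} = 0
g(3) = mex{0} = 1
g(4) = mex{0} = 1
g(5) = mex{0} = 1
So g(5) = 1.
By the Sprague-Grundy theorem, the Grundy value of a sum of independent games is the XOR of the component values.
Combined value = 4 XOR 15 XOR 1 = 10.

10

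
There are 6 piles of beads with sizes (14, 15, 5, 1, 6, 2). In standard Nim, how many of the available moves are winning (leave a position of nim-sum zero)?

3

Compute the nim-sum pairwise:
14 ⊕ 15 = 1
1 ⊕ 5 = 4
4 ⊕ 1 = 5
5 ⊕ 6 = 3
3 ⊕ 2 = 1
The overall nim-sum is X = 1. A pile of size p has a winning move iff p XOR X < p (reduce it to p XOR X).
  14: 14 XOR 1 = 15 ≥ 14 — no move.
  15: 15 XOR 1 = 14 < 15 — winning move (to 14).
  5: 5 XOR 1 = 4 < 5 — winning move (to 4).
  1: 1 XOR 1 = 0 < 1 — winning move (to 0).
  6: 6 XOR 1 = 7 ≥ 6 — no move.
  2: 2 XOR 1 = 3 ≥ 2 — no move.
That gives 3 winning moves.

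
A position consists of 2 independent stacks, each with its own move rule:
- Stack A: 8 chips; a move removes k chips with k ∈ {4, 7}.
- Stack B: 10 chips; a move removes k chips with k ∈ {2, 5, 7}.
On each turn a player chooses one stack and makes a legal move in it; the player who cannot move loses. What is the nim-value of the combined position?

2

Grundy values for stack A (subtraction set {4, 7}):
k:     0  1  2  3  4  5  6  7  8
g(k):  0  0  0  0  1  1  1  1  2
So g(8) = 2.
Build the Grundy sequence for stack B with g(k) = mex{g(k−s) : s ∈ {2, 5, 7}, s ≤ k}:
k:     0  1  2  3  4  5  6  7  8  9 10
g(k):  0  0  1  1  0  2  1  3  2  2  0
So g(10) = 0.
The value of a disjunctive sum is the nim-sum of the parts.
Combined value = 2 ⊕ 0 = 2.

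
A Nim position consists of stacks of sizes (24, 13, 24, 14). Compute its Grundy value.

In binary:
  11000  (24)
  01101  (13)
  11000  (24)
  01110  (14)
  -----
  00011  (3)

3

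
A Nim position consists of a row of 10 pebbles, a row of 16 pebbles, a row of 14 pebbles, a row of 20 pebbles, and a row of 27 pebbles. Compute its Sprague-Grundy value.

27

Write each in binary and XOR column by column:
  01010  (10)
  10000  (16)
  01110  (14)
  10100  (20)
  11011  (27)
  -----
  11011  (27)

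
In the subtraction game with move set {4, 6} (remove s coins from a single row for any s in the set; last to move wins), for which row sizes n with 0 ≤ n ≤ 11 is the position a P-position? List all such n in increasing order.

0, 1, 2, 3, 10, 11

Compute g(0), g(1), … for moves {4, 6}:
g(0) = mex{} = 0
g(1) = mex{} = 0
g(2) = mex{} = 0
g(3) = mex{} = 0
g(4) = mex{0} = 1
g(5) = mex{0} = 1
g(6) = mex{0} = 1
g(7) = mex{0} = 1
g(8) = mex{0,1} = 2
g(9) = mex{0,1} = 2
g(10) = mex{1} = 0
g(11) = mex{1} = 0
The P-positions (g = 0) in 0..11 are 0, 1, 2, 3, 10, 11.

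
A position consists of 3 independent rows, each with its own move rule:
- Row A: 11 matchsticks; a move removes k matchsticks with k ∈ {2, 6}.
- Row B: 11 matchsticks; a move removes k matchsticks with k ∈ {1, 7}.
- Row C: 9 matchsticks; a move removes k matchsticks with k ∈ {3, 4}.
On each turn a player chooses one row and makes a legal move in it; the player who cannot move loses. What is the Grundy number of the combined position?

0

For row A, compute g(0), g(1), … with moves {2, 6}:
k:     0  1  2  3  4  5  6  7  8  9 10 11
g(k):  0  0  1  1  0  0  1  1  0  0  1  1
So g(11) = 1.
Grundy values for row B (subtraction set {1, 7}):
g(0) = mex{} = 0
g(1) = mex{0} = 1
g(2) = mex{1} = 0
g(3) = mex{0} = 1
g(4) = mex{1} = 0
g(5) = mex{0} = 1
g(6) = mex{1} = 0
g(7) = mex{0} = 1
g(8) = mex{1} = 0
g(9) = mex{0} = 1
g(10) = mex{1} = 0
g(11) = mex{0} = 1
So g(11) = 1.
Grundy values for row C (subtraction set {3, 4}):
g(0) = mex{} = 0
g(1) = mex{} = 0
g(2) = mex{} = 0
g(3) = mex{0} = 1
g(4) = mex{0} = 1
g(5) = mex{0} = 1
g(6) = mex{0,1} = 2
g(7) = mex{1} = 0
g(8) = mex{1} = 0
g(9) = mex{1,2} = 0
So g(9) = 0.
By the Sprague-Grundy theorem, the Grundy value of a sum of independent games is the XOR of the component values.
Combined value = 1 ⊕ 1 ⊕ 0 = 0.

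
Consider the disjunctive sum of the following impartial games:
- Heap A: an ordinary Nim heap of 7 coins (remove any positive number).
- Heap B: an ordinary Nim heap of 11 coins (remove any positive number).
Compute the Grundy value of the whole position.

Heap A is a plain Nim heap of size 7, so its Grundy value is 7.
Heap B is a plain Nim heap of size 11, so its Grundy value is 11.
The value of a disjunctive sum is the nim-sum of the parts.
Combined value = 7 XOR 11 = 12.

12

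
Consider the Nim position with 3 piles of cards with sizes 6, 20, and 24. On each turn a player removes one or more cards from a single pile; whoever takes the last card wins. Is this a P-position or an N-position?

N-position

Bitwise XOR of the heap sizes:
  00110  (6)
  10100  (20)
  11000  (24)
  -----
  01010  (10)
The nim-sum is 10 ≠ 0, so this is an N-position: the player to move can win.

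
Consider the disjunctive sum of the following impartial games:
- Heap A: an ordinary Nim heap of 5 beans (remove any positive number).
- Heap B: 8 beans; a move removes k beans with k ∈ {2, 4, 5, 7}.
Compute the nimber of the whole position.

1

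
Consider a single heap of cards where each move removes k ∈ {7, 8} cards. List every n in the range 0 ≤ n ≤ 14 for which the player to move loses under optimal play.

0, 1, 2, 3, 4, 5, 6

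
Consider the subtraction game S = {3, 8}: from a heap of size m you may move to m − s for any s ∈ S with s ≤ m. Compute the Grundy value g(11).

Grundy values for subtraction set {3, 8}:
k:     0  1  2  3  4  5  6  7  8  9 10 11
g(k):  0  0  0  1  1  1  0  0  2  1  1  0
So g(11) = 0.

0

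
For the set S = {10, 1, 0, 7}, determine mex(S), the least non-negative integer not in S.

2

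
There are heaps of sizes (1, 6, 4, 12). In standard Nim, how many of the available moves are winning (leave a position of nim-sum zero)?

Nim-sum: 1 ⊕ 6 ⊕ 4 ⊕ 12 = 15.
The overall nim-sum is X = 15. A heap of size p has a winning move iff p XOR X < p (reduce it to p XOR X).
  1: 1 XOR 15 = 14 ≥ 1 — no move.
  6: 6 XOR 15 = 9 ≥ 6 — no move.
  4: 4 XOR 15 = 11 ≥ 4 — no move.
  12: 12 XOR 15 = 3 < 12 — winning move (to 3).
That gives 1 winning move.

1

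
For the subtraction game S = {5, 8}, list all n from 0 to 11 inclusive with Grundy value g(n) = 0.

Compute g(0), g(1), … for moves {5, 8}:
k:     0  1  2  3  4  5  6  7  8  9 10 11
g(k):  0  0  0  0  0  1  1  1  1  1  2  2
The P-positions (g = 0) in 0..11 are 0, 1, 2, 3, 4.

0, 1, 2, 3, 4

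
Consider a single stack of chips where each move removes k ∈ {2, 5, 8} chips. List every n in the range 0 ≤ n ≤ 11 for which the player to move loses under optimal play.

0, 1, 4, 7, 10, 11

Compute g(0), g(1), … for moves {2, 5, 8}:
g(0) = mex{} = 0
g(1) = mex{} = 0
g(2) = mex{0} = 1
g(3) = mex{0} = 1
g(4) = mex{1} = 0
g(5) = mex{0,1} = 2
g(6) = mex{0} = 1
g(7) = mex{1,2} = 0
g(8) = mex{0,1} = 2
g(9) = mex{0} = 1
g(10) = mex{1,2} = 0
g(11) = mex{1} = 0
The P-positions (g = 0) in 0..11 are 0, 1, 4, 7, 10, 11.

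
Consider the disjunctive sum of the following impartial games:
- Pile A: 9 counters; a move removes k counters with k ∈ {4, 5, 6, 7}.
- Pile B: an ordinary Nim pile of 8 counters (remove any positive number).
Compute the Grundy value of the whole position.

For pile A, compute g(0), g(1), … with moves {4, 5, 6, 7}:
k:     0  1  2  3  4  5  6  7  8  9
g(k):  0  0  0  0  1  1  1  1  2  2
So g(9) = 2.
Pile B is a plain Nim pile of size 8, so its Grundy value is 8.
By the Sprague-Grundy theorem, the Grundy value of a sum of independent games is the XOR of the component values.
Combined value = 2 XOR 8 = 10.

10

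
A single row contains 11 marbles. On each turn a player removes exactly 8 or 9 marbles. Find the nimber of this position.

Build the Grundy sequence with g(k) = mex{g(k−s) : s ∈ {8, 9}, s ≤ k}:
g(0) = mex{} = 0
g(1) = mex{} = 0
g(2) = mex{} = 0
g(3) = mex{} = 0
g(4) = mex{} = 0
g(5) = mex{} = 0
g(6) = mex{} = 0
g(7) = mex{} = 0
g(8) = mex{0} = 1
g(9) = mex{0} = 1
g(10) = mex{0} = 1
g(11) = mex{0} = 1
So g(11) = 1.

1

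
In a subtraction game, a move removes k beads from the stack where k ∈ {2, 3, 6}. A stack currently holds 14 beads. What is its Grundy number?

0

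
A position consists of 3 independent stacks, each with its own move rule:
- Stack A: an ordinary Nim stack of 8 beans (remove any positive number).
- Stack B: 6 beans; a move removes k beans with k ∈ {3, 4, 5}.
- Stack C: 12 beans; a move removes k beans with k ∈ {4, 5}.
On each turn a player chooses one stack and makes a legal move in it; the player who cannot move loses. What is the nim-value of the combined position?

Stack A is a plain Nim stack of size 8, so its Grundy value is 8.
Build the Grundy sequence for stack B with g(k) = mex{g(k−s) : s ∈ {3, 4, 5}, s ≤ k}:
g(0) = mex{} = 0
g(1) = mex{} = 0
g(2) = mex{} = 0
g(3) = mex{0} = 1
g(4) = mex{0} = 1
g(5) = mex{0} = 1
g(6) = mex{0,1} = 2
So g(6) = 2.
Grundy values for stack C (subtraction set {4, 5}):
g(0) = mex{} = 0
g(1) = mex{} = 0
g(2) = mex{} = 0
g(3) = mex{} = 0
g(4) = mex{0} = 1
g(5) = mex{0} = 1
g(6) = mex{0} = 1
g(7) = mex{0} = 1
g(8) = mex{0,1} = 2
g(9) = mex{1} = 0
g(10) = mex{1} = 0
g(11) = mex{1} = 0
g(12) = mex{1,2} = 0
So g(12) = 0.
By the Sprague-Grundy theorem, the Grundy value of a sum of independent games is the XOR of the component values.
Combined value = 8 ⊕ 2 ⊕ 0 = 10.

10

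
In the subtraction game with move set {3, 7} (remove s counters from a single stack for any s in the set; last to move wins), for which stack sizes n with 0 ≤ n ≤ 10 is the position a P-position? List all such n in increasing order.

0, 1, 2, 6, 10

Grundy values for subtraction set {3, 7}:
k:     0  1  2  3  4  5  6  7  8  9 10
g(k):  0  0  0  1  1  1  0  2  2  1  0
The P-positions (g = 0) in 0..10 are 0, 1, 2, 6, 10.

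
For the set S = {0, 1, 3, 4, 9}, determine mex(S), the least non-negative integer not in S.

2

The values 0, 1 are all present; 2 is the first non-negative integer missing from the set.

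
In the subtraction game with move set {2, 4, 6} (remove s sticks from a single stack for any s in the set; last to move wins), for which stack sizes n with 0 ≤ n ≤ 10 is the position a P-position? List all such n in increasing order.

0, 1, 8, 9

Build the Grundy sequence with g(k) = mex{g(k−s) : s ∈ {2, 4, 6}, s ≤ k}:
g(0) = mex{} = 0
g(1) = mex{} = 0
g(2) = mex{0} = 1
g(3) = mex{0} = 1
g(4) = mex{0,1} = 2
g(5) = mex{0,1} = 2
g(6) = mex{0,1,2} = 3
g(7) = mex{0,1,2} = 3
g(8) = mex{1,2,3} = 0
g(9) = mex{1,2,3} = 0
g(10) = mex{0,2,3} = 1
The P-positions (g = 0) in 0..10 are 0, 1, 8, 9.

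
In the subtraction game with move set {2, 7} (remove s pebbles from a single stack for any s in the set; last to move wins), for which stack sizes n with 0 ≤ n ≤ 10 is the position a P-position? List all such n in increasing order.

0, 1, 4, 5, 9, 10

Compute g(0), g(1), … for moves {2, 7}:
k:     0  1  2  3  4  5  6  7  8  9 10
g(k):  0  0  1  1  0  0  1  1  2  0  0
The P-positions (g = 0) in 0..10 are 0, 1, 4, 5, 9, 10.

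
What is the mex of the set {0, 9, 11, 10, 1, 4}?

The values 0, 1 are all present; 2 is the first non-negative integer missing from the set.

2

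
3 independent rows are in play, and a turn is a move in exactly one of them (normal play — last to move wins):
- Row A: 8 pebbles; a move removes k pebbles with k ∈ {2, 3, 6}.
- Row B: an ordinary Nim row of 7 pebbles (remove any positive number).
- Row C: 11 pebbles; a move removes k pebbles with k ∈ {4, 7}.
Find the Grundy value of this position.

Grundy values for row A (subtraction set {2, 3, 6}):
k:     0  1  2  3  4  5  6  7  8
g(k):  0  0  1  1  2  0  3  1  2
So g(8) = 2.
Row B is a plain Nim row of size 7, so its Grundy value is 7.
Grundy values for row C (subtraction set {4, 7}):
g(0) = mex{} = 0
g(1) = mex{} = 0
g(2) = mex{} = 0
g(3) = mex{} = 0
g(4) = mex{0} = 1
g(5) = mex{0} = 1
g(6) = mex{0} = 1
g(7) = mex{0} = 1
g(8) = mex{0,1} = 2
g(9) = mex{0,1} = 2
g(10) = mex{0,1} = 2
g(11) = mex{1} = 0
So g(11) = 0.
By the Sprague-Grundy theorem, the Grundy value of a sum of independent games is the XOR of the component values.
Combined value = 2 XOR 7 XOR 0 = 5.

5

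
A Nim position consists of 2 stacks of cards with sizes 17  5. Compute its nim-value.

Compute the nim-sum pairwise:
17 XOR 5 = 20

20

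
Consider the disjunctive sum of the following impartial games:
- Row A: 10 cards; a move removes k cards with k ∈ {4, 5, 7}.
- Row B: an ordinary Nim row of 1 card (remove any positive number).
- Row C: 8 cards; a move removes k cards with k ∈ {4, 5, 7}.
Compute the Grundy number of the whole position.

1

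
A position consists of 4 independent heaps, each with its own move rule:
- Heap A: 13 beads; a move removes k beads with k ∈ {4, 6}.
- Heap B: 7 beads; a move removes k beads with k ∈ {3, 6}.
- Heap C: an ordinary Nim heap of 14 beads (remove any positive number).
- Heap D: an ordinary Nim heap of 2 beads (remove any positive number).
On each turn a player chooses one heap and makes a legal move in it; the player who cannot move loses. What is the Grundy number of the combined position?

For heap A, compute g(0), g(1), … with moves {4, 6}:
k:     0  1  2  3  4  5  6  7  8  9 10 11 12 13
g(k):  0  0  0  0  1  1  1  1  2  2  0  0  0  0
So g(13) = 0.
For heap B, compute g(0), g(1), … with moves {3, 6}:
k:     0  1  2  3  4  5  6  7
g(k):  0  0  0  1  1  1  2  2
So g(7) = 2.
Heap C is a plain Nim heap of size 14, so its Grundy value is 14.
Heap D is a plain Nim heap of size 2, so its Grundy value is 2.
The value of a disjunctive sum is the nim-sum of the parts.
Combined value = 0 XOR 2 XOR 14 XOR 2 = 14.

14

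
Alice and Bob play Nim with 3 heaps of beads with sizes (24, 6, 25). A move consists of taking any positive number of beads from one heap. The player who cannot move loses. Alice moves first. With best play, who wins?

In binary:
  11000  (24)
  00110  (6)
  11001  (25)
  -----
  00111  (7)
The nim-sum is 7 ≠ 0, so this is an N-position: the player to move can win; Alice has a winning move.

Alice wins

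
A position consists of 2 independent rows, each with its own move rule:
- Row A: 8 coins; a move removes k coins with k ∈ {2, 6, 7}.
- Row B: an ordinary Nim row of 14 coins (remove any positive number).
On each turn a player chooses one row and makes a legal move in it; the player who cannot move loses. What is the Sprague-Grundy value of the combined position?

Build the Grundy sequence for row A with g(k) = mex{g(k−s) : s ∈ {2, 6, 7}, s ≤ k}:
g(0) = mex{} = 0
g(1) = mex{} = 0
g(2) = mex{0} = 1
g(3) = mex{0} = 1
g(4) = mex{1} = 0
g(5) = mex{1} = 0
g(6) = mex{0} = 1
g(7) = mex{0} = 1
g(8) = mex{0,1} = 2
So g(8) = 2.
Row B is a plain Nim row of size 14, so its Grundy value is 14.
The value of a disjunctive sum is the nim-sum of the parts.
Combined value = 2 XOR 14 = 12.

12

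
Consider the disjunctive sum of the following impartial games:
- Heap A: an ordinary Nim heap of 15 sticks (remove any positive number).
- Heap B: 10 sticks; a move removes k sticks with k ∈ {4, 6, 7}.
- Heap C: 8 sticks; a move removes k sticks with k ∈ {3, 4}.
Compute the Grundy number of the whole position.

Heap A is a plain Nim heap of size 15, so its Grundy value is 15.
Grundy values for heap B (subtraction set {4, 6, 7}):
k:     0  1  2  3  4  5  6  7  8  9 10
g(k):  0  0  0  0  1  1  1  1  2  2  2
So g(10) = 2.
Build the Grundy sequence for heap C with g(k) = mex{g(k−s) : s ∈ {3, 4}, s ≤ k}:
g(0) = mex{} = 0
g(1) = mex{} = 0
g(2) = mex{} = 0
g(3) = mex{0} = 1
g(4) = mex{0} = 1
g(5) = mex{0} = 1
g(6) = mex{0,1} = 2
g(7) = mex{1} = 0
g(8) = mex{1} = 0
So g(8) = 0.
By the Sprague-Grundy theorem, the Grundy value of a sum of independent games is the XOR of the component values.
Combined value = 15 XOR 2 XOR 0 = 13.

13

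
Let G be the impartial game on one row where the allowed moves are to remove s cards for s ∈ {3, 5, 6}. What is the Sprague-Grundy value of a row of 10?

Build the Grundy sequence with g(k) = mex{g(k−s) : s ∈ {3, 5, 6}, s ≤ k}:
k:     0  1  2  3  4  5  6  7  8  9 10
g(k):  0  0  0  1  1  1  2  2  2  0  0
So g(10) = 0.

0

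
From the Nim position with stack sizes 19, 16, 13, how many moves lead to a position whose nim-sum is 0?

1

Compute the nim-sum pairwise:
19 ⊕ 16 = 3
3 ⊕ 13 = 14
The overall nim-sum is X = 14. A stack of size p has a winning move iff p XOR X < p (reduce it to p XOR X).
  19: 19 XOR 14 = 29 ≥ 19 — no move.
  16: 16 XOR 14 = 30 ≥ 16 — no move.
  13: 13 XOR 14 = 3 < 13 — winning move (to 3).
That gives 1 winning move.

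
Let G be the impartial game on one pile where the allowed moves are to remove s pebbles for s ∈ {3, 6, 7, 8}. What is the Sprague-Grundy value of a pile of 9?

Grundy values for subtraction set {3, 6, 7, 8}:
k:     0  1  2  3  4  5  6  7  8  9
g(k):  0  0  0  1  1  1  2  2  2  3
So g(9) = 3.

3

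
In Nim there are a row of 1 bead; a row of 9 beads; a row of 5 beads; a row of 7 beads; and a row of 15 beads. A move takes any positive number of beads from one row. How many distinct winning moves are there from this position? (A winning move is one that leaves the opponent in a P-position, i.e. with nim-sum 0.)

3

Compute the nim-sum pairwise:
1 ⊕ 9 = 8
8 ⊕ 5 = 13
13 ⊕ 7 = 10
10 ⊕ 15 = 5
The overall nim-sum is X = 5. A row of size p has a winning move iff p XOR X < p (reduce it to p XOR X).
  1: 1 XOR 5 = 4 ≥ 1 — no move.
  9: 9 XOR 5 = 12 ≥ 9 — no move.
  5: 5 XOR 5 = 0 < 5 — winning move (to 0).
  7: 7 XOR 5 = 2 < 7 — winning move (to 2).
  15: 15 XOR 5 = 10 < 15 — winning move (to 10).
That gives 3 winning moves.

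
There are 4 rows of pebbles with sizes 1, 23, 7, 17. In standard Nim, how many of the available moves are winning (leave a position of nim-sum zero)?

0

Nim-sum: 1 ^ 23 ^ 7 ^ 17 = 0.
The nim-sum is already 0, so every move leaves a nonzero nim-sum — there are no winning moves.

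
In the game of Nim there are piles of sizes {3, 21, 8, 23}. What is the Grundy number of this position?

In binary:
  00011  (3)
  10101  (21)
  01000  (8)
  10111  (23)
  -----
  01001  (9)

9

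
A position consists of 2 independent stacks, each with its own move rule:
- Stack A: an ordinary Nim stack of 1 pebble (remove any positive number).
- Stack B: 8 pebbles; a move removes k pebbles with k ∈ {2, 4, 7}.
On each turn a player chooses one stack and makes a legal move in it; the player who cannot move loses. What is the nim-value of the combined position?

0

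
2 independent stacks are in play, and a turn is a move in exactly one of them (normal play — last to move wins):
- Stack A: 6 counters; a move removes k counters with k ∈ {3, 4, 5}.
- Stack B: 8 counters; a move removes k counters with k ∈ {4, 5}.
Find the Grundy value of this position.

0

Grundy values for stack A (subtraction set {3, 4, 5}):
g(0) = mex{} = 0
g(1) = mex{} = 0
g(2) = mex{} = 0
g(3) = mex{0} = 1
g(4) = mex{0} = 1
g(5) = mex{0} = 1
g(6) = mex{0,1} = 2
So g(6) = 2.
For stack B, compute g(0), g(1), … with moves {4, 5}:
k:     0  1  2  3  4  5  6  7  8
g(k):  0  0  0  0  1  1  1  1  2
So g(8) = 2.
By the Sprague-Grundy theorem, the Grundy value of a sum of independent games is the XOR of the component values.
Combined value = 2 ⊕ 2 = 0.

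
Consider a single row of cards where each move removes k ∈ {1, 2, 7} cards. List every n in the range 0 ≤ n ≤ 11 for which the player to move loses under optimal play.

0, 3, 6, 9

Compute g(0), g(1), … for moves {1, 2, 7}:
k:     0  1  2  3  4  5  6  7  8  9 10 11
g(k):  0  1  2  0  1  2  0  1  2  0  1  2
The P-positions (g = 0) in 0..11 are 0, 3, 6, 9.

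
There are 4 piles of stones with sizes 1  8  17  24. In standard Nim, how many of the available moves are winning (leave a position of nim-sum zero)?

In binary:
  00001  (1)
  01000  (8)
  10001  (17)
  11000  (24)
  -----
  00000  (0)
The nim-sum is already 0, so every move leaves a nonzero nim-sum — there are no winning moves.

0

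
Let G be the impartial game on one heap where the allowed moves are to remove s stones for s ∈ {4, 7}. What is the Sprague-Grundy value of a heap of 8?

2

Grundy values for subtraction set {4, 7}:
k:     0  1  2  3  4  5  6  7  8
g(k):  0  0  0  0  1  1  1  1  2
So g(8) = 2.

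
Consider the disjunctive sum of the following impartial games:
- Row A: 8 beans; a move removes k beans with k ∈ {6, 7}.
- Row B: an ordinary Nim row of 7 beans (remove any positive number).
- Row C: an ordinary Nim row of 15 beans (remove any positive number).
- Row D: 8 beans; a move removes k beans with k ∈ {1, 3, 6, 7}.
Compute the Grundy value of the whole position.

Grundy values for row A (subtraction set {6, 7}):
g(0) = mex{} = 0
g(1) = mex{} = 0
g(2) = mex{} = 0
g(3) = mex{} = 0
g(4) = mex{} = 0
g(5) = mex{} = 0
g(6) = mex{0} = 1
g(7) = mex{0} = 1
g(8) = mex{0} = 1
So g(8) = 1.
Row B is a plain Nim row of size 7, so its Grundy value is 7.
Row C is a plain Nim row of size 15, so its Grundy value is 15.
For row D, compute g(0), g(1), … with moves {1, 3, 6, 7}:
k:     0  1  2  3  4  5  6  7  8
g(k):  0  1  0  1  0  1  2  3  2
So g(8) = 2.
By the Sprague-Grundy theorem, the Grundy value of a sum of independent games is the XOR of the component values.
Combined value = 1 XOR 7 XOR 15 XOR 2 = 11.

11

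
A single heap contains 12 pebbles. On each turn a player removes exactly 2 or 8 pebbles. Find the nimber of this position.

1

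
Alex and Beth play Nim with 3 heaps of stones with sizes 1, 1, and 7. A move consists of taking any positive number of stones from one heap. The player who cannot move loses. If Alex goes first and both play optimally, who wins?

Compute the nim-sum pairwise:
1 ⊕ 1 = 0
0 ⊕ 7 = 7
The nim-sum is 7 ≠ 0, so this is an N-position: the player to move can win; Alex has a winning move.

Alex wins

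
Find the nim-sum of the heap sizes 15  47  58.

26

Compute the nim-sum pairwise:
15 ^ 47 = 32
32 ^ 58 = 26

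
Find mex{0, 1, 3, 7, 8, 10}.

The values 0, 1 are all present; 2 is the first non-negative integer missing from the set.

2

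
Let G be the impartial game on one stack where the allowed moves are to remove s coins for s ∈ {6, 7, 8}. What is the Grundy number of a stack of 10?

1

Compute g(0), g(1), … for moves {6, 7, 8}:
g(0) = mex{} = 0
g(1) = mex{} = 0
g(2) = mex{} = 0
g(3) = mex{} = 0
g(4) = mex{} = 0
g(5) = mex{} = 0
g(6) = mex{0} = 1
g(7) = mex{0} = 1
g(8) = mex{0} = 1
g(9) = mex{0} = 1
g(10) = mex{0} = 1
So g(10) = 1.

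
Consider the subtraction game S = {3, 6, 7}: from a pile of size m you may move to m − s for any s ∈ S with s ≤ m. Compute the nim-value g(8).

2

Compute g(0), g(1), … for moves {3, 6, 7}:
k:     0  1  2  3  4  5  6  7  8
g(k):  0  0  0  1  1  1  2  2  2
So g(8) = 2.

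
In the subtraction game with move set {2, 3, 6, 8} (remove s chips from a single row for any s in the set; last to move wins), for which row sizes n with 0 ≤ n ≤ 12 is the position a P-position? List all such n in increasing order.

Build the Grundy sequence with g(k) = mex{g(k−s) : s ∈ {2, 3, 6, 8}, s ≤ k}:
g(0) = mex{} = 0
g(1) = mex{} = 0
g(2) = mex{0} = 1
g(3) = mex{0} = 1
g(4) = mex{0,1} = 2
g(5) = mex{1} = 0
g(6) = mex{0,1,2} = 3
g(7) = mex{0,2} = 1
g(8) = mex{0,1,3} = 2
g(9) = mex{0,1,3} = 2
g(10) = mex{1,2} = 0
g(11) = mex{0,1,2} = 3
g(12) = mex{0,2,3} = 1
The P-positions (g = 0) in 0..12 are 0, 1, 5, 10.

0, 1, 5, 10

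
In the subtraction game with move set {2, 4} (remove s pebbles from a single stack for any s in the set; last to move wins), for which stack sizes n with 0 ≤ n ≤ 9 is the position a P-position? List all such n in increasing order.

0, 1, 6, 7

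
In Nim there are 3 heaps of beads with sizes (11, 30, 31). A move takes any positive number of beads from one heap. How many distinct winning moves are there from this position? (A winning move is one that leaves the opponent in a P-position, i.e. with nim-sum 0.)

Nim-sum: 11 ^ 30 ^ 31 = 10.
The overall nim-sum is X = 10. A heap of size p has a winning move iff p XOR X < p (reduce it to p XOR X).
  11: 11 XOR 10 = 1 < 11 — winning move (to 1).
  30: 30 XOR 10 = 20 < 30 — winning move (to 20).
  31: 31 XOR 10 = 21 < 31 — winning move (to 21).
That gives 3 winning moves.

3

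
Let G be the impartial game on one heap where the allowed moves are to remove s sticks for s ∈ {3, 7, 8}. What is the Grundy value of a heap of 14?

Compute g(0), g(1), … for moves {3, 7, 8}:
k:     0  1  2  3  4  5  6  7  8  9 10 11 12 13 14
g(k):  0  0  0  1  1  1  0  2  2  1  3  0  0  2  1
So g(14) = 1.

1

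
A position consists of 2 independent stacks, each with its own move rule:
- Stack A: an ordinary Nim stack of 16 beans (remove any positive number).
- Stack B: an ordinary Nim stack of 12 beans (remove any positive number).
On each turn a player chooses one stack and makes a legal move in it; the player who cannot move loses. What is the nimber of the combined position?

28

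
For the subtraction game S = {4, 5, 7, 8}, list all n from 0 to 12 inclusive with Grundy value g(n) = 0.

0, 1, 2, 3, 12

Grundy values for subtraction set {4, 5, 7, 8}:
g(0) = mex{} = 0
g(1) = mex{} = 0
g(2) = mex{} = 0
g(3) = mex{} = 0
g(4) = mex{0} = 1
g(5) = mex{0} = 1
g(6) = mex{0} = 1
g(7) = mex{0} = 1
g(8) = mex{0,1} = 2
g(9) = mex{0,1} = 2
g(10) = mex{0,1} = 2
g(11) = mex{0,1} = 2
g(12) = mex{1,2} = 0
The P-positions (g = 0) in 0..12 are 0, 1, 2, 3, 12.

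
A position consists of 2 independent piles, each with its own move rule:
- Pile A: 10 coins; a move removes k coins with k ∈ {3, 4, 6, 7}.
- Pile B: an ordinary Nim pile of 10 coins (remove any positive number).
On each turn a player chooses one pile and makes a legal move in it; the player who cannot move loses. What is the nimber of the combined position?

Build the Grundy sequence for pile A with g(k) = mex{g(k−s) : s ∈ {3, 4, 6, 7}, s ≤ k}:
k:     0  1  2  3  4  5  6  7  8  9 10
g(k):  0  0  0  1  1  1  2  2  2  3  0
So g(10) = 0.
Pile B is a plain Nim pile of size 10, so its Grundy value is 10.
The value of a disjunctive sum is the nim-sum of the parts.
Combined value = 0 ⊕ 10 = 10.

10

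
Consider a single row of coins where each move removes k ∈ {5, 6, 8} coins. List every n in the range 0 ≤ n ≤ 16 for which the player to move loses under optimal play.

0, 1, 2, 3, 4, 13, 14, 15, 16

Grundy values for subtraction set {5, 6, 8}:
k:     0  1  2  3  4  5  6  7  8  9 10 11 12 13 14 15 16
g(k):  0  0  0  0  0  1  1  1  1  1  2  2  2  0  0  0  0
The P-positions (g = 0) in 0..16 are 0, 1, 2, 3, 4, 13, 14, 15, 16.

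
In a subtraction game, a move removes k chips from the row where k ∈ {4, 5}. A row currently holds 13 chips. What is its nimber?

Build the Grundy sequence with g(k) = mex{g(k−s) : s ∈ {4, 5}, s ≤ k}:
k:     0  1  2  3  4  5  6  7  8  9 10 11 12 13
g(k):  0  0  0  0  1  1  1  1  2  0  0  0  0  1
So g(13) = 1.

1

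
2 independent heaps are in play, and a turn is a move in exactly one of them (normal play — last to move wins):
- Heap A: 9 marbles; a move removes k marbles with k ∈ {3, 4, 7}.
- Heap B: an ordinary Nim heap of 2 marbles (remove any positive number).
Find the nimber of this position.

1

For heap A, compute g(0), g(1), … with moves {3, 4, 7}:
g(0) = mex{} = 0
g(1) = mex{} = 0
g(2) = mex{} = 0
g(3) = mex{0} = 1
g(4) = mex{0} = 1
g(5) = mex{0} = 1
g(6) = mex{0,1} = 2
g(7) = mex{0,1} = 2
g(8) = mex{0,1} = 2
g(9) = mex{0,1,2} = 3
So g(9) = 3.
Heap B is a plain Nim heap of size 2, so its Grundy value is 2.
By the Sprague-Grundy theorem, the Grundy value of a sum of independent games is the XOR of the component values.
Combined value = 3 ⊕ 2 = 1.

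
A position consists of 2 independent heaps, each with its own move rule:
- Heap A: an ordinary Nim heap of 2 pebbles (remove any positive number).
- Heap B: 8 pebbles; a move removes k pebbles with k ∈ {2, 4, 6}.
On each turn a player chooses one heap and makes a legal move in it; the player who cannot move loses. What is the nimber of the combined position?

Heap A is a plain Nim heap of size 2, so its Grundy value is 2.
Build the Grundy sequence for heap B with g(k) = mex{g(k−s) : s ∈ {2, 4, 6}, s ≤ k}:
k:     0  1  2  3  4  5  6  7  8
g(k):  0  0  1  1  2  2  3  3  0
So g(8) = 0.
The value of a disjunctive sum is the nim-sum of the parts.
Combined value = 2 XOR 0 = 2.

2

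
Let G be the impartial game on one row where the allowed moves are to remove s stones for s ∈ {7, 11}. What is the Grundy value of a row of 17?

Compute g(0), g(1), … for moves {7, 11}:
k:     0  1  2  3  4  5  6  7  8  9 10 11 12 13 14 15 16 17
g(k):  0  0  0  0  0  0  0  1  1  1  1  1  1  1  2  2  2  2
So g(17) = 2.

2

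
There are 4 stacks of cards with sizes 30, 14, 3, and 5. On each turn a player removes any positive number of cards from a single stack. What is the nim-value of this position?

22

Write each in binary and XOR column by column:
  11110  (30)
  01110  (14)
  00011  (3)
  00101  (5)
  -----
  10110  (22)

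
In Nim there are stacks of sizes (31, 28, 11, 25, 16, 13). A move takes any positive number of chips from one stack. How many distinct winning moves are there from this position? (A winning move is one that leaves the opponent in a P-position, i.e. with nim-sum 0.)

In binary:
  11111  (31)
  11100  (28)
  01011  (11)
  11001  (25)
  10000  (16)
  01101  (13)
  -----
  01100  (12)
The overall nim-sum is X = 12. A stack of size p has a winning move iff p XOR X < p (reduce it to p XOR X).
  31: 31 XOR 12 = 19 < 31 — winning move (to 19).
  28: 28 XOR 12 = 16 < 28 — winning move (to 16).
  11: 11 XOR 12 = 7 < 11 — winning move (to 7).
  25: 25 XOR 12 = 21 < 25 — winning move (to 21).
  16: 16 XOR 12 = 28 ≥ 16 — no move.
  13: 13 XOR 12 = 1 < 13 — winning move (to 1).
That gives 5 winning moves.

5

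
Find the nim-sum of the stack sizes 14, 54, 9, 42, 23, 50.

In binary:
  001110  (14)
  110110  (54)
  001001  (9)
  101010  (42)
  010111  (23)
  110010  (50)
  ------
  111110  (62)

62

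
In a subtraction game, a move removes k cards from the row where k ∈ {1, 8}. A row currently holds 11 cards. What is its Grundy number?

Grundy values for subtraction set {1, 8}:
k:     0  1  2  3  4  5  6  7  8  9 10 11
g(k):  0  1  0  1  0  1  0  1  2  0  1  0
So g(11) = 0.

0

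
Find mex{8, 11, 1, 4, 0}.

2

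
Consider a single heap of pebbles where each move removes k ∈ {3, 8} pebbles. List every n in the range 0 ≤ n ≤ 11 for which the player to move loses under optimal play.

0, 1, 2, 6, 7, 11

Grundy values for subtraction set {3, 8}:
k:     0  1  2  3  4  5  6  7  8  9 10 11
g(k):  0  0  0  1  1  1  0  0  2  1  1  0
The P-positions (g = 0) in 0..11 are 0, 1, 2, 6, 7, 11.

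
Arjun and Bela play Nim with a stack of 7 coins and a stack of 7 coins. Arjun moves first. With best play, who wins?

Bela wins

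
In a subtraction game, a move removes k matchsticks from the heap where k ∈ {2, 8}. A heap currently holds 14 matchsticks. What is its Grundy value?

0

Grundy values for subtraction set {2, 8}:
g(0) = mex{} = 0
g(1) = mex{} = 0
g(2) = mex{0} = 1
g(3) = mex{0} = 1
g(4) = mex{1} = 0
g(5) = mex{1} = 0
g(6) = mex{0} = 1
g(7) = mex{0} = 1
g(8) = mex{0,1} = 2
g(9) = mex{0,1} = 2
g(10) = mex{1,2} = 0
g(11) = mex{1,2} = 0
g(12) = mex{0} = 1
g(13) = mex{0} = 1
g(14) = mex{1} = 0
So g(14) = 0.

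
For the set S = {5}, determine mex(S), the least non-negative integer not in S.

0

0 is not in the set, so the mex is 0.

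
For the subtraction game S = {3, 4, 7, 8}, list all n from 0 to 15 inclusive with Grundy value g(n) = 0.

0, 1, 2, 11, 12, 13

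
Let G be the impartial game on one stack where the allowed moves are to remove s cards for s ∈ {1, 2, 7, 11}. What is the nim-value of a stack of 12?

0

Grundy values for subtraction set {1, 2, 7, 11}:
g(0) = mex{} = 0
g(1) = mex{0} = 1
g(2) = mex{0,1} = 2
g(3) = mex{1,2} = 0
g(4) = mex{0,2} = 1
g(5) = mex{0,1} = 2
g(6) = mex{1,2} = 0
g(7) = mex{0,2} = 1
g(8) = mex{0,1} = 2
g(9) = mex{1,2} = 0
g(10) = mex{0,2} = 1
g(11) = mex{0,1} = 2
g(12) = mex{1,2} = 0
So g(12) = 0.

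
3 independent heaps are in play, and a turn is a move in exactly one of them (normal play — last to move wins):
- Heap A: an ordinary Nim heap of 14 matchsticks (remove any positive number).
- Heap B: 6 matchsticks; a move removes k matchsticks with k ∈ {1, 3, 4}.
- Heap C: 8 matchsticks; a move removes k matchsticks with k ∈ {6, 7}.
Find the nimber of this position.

13

Heap A is a plain Nim heap of size 14, so its Grundy value is 14.
Build the Grundy sequence for heap B with g(k) = mex{g(k−s) : s ∈ {1, 3, 4}, s ≤ k}:
k:     0  1  2  3  4  5  6
g(k):  0  1  0  1  2  3  2
So g(6) = 2.
Grundy values for heap C (subtraction set {6, 7}):
g(0) = mex{} = 0
g(1) = mex{} = 0
g(2) = mex{} = 0
g(3) = mex{} = 0
g(4) = mex{} = 0
g(5) = mex{} = 0
g(6) = mex{0} = 1
g(7) = mex{0} = 1
g(8) = mex{0} = 1
So g(8) = 1.
The value of a disjunctive sum is the nim-sum of the parts.
Combined value = 14 XOR 2 XOR 1 = 13.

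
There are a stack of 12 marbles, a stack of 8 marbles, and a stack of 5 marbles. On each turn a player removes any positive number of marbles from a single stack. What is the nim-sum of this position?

Compute the nim-sum pairwise:
12 ^ 8 = 4
4 ^ 5 = 1

1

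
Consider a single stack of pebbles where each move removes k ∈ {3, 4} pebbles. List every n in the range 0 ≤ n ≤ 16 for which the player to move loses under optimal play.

0, 1, 2, 7, 8, 9, 14, 15, 16

Compute g(0), g(1), … for moves {3, 4}:
k:     0  1  2  3  4  5  6  7  8  9 10 11 12 13 14 15 16
g(k):  0  0  0  1  1  1  2  0  0  0  1  1  1  2  0  0  0
The P-positions (g = 0) in 0..16 are 0, 1, 2, 7, 8, 9, 14, 15, 16.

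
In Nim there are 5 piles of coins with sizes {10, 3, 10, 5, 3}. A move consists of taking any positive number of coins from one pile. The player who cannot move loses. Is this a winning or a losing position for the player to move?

Winning position

Compute the nim-sum pairwise:
10 ⊕ 3 = 9
9 ⊕ 10 = 3
3 ⊕ 5 = 6
6 ⊕ 3 = 5
The nim-sum is 5 ≠ 0, so this is an N-position: the player to move can win.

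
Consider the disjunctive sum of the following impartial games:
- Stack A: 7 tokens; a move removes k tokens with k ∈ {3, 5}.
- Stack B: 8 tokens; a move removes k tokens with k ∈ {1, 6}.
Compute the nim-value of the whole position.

3

Grundy values for stack A (subtraction set {3, 5}):
g(0) = mex{} = 0
g(1) = mex{} = 0
g(2) = mex{} = 0
g(3) = mex{0} = 1
g(4) = mex{0} = 1
g(5) = mex{0} = 1
g(6) = mex{0,1} = 2
g(7) = mex{0,1} = 2
So g(7) = 2.
Grundy values for stack B (subtraction set {1, 6}):
k:     0  1  2  3  4  5  6  7  8
g(k):  0  1  0  1  0  1  2  0  1
So g(8) = 1.
The value of a disjunctive sum is the nim-sum of the parts.
Combined value = 2 XOR 1 = 3.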